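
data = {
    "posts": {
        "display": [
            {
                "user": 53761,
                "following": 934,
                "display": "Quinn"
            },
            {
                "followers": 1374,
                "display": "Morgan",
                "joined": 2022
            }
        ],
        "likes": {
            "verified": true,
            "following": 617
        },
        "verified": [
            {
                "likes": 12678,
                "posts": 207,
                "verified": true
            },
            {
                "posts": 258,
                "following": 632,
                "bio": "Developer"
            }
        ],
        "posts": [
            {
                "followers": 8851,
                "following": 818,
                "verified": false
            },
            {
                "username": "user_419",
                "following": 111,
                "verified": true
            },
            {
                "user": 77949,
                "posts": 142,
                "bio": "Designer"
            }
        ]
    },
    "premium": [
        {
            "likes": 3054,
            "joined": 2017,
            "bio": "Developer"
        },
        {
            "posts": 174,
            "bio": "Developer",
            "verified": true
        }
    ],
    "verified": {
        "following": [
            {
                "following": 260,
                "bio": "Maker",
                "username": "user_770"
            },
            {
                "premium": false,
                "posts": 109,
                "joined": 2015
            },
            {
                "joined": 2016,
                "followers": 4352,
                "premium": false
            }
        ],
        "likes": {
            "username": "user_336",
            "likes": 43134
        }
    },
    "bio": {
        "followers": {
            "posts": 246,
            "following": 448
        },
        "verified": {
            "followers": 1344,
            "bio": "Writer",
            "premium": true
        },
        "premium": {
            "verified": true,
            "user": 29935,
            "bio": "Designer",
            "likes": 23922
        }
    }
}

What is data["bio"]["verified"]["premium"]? True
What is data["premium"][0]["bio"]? "Developer"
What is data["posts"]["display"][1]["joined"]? 2022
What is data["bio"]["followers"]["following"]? 448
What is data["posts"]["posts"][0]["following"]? 818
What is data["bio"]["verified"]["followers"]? 1344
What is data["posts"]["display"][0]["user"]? 53761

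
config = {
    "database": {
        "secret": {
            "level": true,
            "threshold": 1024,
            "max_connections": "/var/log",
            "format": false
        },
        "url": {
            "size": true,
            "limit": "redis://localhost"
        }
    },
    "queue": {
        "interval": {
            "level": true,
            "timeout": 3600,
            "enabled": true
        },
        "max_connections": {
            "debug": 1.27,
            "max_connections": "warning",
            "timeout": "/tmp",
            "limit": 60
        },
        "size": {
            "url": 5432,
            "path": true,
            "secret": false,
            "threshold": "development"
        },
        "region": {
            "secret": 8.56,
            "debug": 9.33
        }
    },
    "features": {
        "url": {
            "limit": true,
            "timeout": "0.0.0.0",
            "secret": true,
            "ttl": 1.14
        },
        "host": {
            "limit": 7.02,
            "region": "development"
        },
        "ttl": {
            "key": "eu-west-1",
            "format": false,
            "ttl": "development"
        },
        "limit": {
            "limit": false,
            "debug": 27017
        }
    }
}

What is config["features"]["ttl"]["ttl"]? "development"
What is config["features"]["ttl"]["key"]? "eu-west-1"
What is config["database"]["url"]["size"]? True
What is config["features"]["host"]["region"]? "development"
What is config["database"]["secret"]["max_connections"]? "/var/log"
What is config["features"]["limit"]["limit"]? False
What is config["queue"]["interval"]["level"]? True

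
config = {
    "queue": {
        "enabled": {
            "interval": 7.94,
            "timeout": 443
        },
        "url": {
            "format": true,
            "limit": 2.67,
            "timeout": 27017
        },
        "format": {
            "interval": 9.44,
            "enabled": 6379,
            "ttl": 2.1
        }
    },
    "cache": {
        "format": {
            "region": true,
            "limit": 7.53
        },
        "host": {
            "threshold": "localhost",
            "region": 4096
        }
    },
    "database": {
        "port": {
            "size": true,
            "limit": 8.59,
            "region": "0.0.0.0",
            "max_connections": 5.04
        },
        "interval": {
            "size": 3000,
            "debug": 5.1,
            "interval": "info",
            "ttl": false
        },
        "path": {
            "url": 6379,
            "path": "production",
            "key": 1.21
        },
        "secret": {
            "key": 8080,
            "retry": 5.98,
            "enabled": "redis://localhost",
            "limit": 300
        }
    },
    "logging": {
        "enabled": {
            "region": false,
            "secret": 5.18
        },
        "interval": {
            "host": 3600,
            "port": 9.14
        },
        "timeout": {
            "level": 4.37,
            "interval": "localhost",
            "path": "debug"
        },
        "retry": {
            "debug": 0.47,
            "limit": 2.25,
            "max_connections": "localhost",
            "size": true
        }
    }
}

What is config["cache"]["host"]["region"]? 4096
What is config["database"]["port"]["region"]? "0.0.0.0"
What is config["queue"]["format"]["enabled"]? 6379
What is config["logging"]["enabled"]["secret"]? 5.18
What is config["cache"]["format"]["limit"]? 7.53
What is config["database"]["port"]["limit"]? 8.59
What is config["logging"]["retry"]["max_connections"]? "localhost"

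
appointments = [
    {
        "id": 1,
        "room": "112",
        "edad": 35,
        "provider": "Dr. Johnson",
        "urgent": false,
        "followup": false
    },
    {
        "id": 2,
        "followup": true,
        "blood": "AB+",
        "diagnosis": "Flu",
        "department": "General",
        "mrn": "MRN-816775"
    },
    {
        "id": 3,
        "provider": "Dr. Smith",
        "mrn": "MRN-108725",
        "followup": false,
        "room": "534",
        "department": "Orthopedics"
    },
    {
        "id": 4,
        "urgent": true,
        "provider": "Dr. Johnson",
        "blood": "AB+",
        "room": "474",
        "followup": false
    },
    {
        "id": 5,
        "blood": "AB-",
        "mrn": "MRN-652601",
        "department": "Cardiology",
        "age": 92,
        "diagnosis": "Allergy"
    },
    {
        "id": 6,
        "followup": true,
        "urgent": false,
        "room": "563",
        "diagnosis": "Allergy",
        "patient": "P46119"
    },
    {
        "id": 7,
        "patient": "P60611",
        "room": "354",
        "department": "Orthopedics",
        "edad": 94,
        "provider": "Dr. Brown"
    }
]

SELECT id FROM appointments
[1, 2, 3, 4, 5, 6, 7]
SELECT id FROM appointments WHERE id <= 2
[1, 2]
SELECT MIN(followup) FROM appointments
False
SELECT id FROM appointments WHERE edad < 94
[1]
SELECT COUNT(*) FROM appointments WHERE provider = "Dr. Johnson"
2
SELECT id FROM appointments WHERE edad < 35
[]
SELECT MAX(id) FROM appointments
7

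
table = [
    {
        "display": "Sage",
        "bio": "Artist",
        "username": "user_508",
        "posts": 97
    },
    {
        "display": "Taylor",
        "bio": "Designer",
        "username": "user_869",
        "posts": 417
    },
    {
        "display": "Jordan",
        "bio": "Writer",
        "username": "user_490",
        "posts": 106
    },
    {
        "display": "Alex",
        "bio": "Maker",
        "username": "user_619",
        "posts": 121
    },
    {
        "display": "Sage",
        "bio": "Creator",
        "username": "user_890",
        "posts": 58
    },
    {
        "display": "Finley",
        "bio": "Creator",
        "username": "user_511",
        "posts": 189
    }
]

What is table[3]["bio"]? "Maker"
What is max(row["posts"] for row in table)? 417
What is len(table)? 6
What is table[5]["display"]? "Finley"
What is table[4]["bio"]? "Creator"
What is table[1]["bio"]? "Designer"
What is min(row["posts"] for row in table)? 58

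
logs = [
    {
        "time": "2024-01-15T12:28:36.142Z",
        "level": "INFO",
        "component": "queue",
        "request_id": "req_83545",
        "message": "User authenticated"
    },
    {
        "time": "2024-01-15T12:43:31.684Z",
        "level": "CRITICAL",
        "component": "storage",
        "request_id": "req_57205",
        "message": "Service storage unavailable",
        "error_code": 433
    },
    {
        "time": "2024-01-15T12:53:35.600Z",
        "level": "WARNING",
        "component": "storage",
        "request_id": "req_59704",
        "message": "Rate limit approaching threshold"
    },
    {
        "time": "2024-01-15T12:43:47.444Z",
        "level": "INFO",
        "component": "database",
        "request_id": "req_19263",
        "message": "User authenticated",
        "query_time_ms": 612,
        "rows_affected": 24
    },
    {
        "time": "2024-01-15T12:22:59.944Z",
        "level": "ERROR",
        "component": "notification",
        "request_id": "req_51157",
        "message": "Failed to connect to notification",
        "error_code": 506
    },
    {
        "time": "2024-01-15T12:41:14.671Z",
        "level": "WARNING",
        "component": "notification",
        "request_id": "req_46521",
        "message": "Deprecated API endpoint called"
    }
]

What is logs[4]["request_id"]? "req_51157"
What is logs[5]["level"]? "WARNING"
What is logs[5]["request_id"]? "req_46521"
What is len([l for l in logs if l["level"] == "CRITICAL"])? 1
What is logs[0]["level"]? "INFO"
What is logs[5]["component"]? "notification"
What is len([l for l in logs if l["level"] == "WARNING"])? 2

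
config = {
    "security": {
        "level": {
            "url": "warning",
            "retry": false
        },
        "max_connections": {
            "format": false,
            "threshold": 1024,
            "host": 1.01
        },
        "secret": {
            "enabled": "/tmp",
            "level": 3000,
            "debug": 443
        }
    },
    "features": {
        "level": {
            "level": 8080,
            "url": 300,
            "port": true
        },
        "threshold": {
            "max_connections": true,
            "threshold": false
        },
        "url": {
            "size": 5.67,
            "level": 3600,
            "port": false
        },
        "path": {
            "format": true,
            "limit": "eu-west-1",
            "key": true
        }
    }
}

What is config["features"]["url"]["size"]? 5.67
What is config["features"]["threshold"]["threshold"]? False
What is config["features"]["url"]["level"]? 3600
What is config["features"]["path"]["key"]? True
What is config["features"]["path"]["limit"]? "eu-west-1"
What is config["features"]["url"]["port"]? False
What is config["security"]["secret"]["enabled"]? "/tmp"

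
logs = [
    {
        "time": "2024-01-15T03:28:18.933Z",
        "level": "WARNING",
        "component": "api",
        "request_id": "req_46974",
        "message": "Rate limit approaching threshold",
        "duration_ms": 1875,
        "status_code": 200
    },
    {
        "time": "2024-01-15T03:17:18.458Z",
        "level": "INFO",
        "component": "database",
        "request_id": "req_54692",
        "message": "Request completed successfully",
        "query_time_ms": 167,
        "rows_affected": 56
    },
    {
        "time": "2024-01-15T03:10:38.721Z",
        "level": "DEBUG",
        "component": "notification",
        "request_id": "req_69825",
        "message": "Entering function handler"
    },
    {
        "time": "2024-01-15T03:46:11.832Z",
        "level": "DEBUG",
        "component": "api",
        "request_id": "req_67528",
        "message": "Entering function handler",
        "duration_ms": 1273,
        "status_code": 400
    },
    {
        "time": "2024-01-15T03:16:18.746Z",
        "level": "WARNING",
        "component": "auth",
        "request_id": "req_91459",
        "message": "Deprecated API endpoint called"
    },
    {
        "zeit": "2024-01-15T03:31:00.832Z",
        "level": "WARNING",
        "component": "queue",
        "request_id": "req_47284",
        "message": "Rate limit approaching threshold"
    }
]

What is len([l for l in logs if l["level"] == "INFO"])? 1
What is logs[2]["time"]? "2024-01-15T03:10:38.721Z"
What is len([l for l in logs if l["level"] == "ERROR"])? 0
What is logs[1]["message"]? "Request completed successfully"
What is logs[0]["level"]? "WARNING"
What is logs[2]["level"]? "DEBUG"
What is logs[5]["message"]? "Rate limit approaching threshold"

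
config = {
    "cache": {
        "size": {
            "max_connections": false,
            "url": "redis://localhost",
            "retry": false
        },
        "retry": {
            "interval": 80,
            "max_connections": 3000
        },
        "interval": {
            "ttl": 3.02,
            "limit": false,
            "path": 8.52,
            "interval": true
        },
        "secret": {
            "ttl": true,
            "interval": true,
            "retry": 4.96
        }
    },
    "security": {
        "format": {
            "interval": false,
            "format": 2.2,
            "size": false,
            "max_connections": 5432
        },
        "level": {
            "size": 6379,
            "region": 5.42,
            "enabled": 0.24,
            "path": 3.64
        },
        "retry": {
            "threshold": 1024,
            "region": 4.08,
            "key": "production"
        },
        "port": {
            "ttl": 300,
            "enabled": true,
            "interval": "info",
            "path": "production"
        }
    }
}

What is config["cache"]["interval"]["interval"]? True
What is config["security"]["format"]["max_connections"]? 5432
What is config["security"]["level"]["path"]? 3.64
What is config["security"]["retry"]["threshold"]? 1024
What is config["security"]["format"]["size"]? False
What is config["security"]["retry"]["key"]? "production"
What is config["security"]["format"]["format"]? 2.2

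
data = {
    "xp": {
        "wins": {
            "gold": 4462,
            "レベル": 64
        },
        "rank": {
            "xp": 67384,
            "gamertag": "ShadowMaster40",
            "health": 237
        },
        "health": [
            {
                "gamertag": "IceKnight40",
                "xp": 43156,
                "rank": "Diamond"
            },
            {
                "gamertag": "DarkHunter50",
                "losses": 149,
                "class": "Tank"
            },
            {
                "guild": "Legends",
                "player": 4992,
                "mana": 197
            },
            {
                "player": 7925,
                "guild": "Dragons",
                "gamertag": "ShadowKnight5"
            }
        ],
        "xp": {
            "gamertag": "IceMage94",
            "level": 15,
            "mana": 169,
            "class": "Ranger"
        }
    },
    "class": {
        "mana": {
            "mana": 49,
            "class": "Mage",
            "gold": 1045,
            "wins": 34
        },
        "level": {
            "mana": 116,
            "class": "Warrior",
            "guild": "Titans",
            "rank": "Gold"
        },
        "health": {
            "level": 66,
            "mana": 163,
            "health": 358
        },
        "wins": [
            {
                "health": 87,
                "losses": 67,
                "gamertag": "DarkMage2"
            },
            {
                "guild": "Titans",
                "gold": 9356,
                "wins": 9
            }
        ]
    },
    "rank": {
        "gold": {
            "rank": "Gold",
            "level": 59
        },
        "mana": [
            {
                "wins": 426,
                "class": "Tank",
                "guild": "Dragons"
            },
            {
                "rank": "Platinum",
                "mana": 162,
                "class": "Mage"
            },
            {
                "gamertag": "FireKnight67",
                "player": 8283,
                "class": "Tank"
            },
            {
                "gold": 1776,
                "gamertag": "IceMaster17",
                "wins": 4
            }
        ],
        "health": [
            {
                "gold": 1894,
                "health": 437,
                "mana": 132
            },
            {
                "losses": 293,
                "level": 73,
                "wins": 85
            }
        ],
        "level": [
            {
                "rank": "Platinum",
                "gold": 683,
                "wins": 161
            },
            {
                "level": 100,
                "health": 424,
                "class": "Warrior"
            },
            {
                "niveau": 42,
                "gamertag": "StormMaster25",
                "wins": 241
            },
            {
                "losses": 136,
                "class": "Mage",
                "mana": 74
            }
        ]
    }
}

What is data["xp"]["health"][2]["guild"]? "Legends"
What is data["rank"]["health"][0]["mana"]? 132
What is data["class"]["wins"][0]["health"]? 87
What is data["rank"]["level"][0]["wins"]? 161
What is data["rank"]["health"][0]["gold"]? 1894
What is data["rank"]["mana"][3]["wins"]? 4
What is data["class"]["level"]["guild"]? "Titans"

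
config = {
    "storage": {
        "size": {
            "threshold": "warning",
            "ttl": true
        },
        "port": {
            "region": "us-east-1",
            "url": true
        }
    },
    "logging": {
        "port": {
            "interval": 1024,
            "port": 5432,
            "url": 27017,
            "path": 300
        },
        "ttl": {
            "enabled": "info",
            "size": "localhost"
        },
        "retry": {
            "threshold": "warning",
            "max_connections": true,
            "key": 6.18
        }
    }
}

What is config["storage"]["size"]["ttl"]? True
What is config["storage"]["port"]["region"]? "us-east-1"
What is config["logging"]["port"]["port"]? 5432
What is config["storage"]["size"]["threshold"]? "warning"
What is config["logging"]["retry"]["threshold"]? "warning"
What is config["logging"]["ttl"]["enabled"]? "info"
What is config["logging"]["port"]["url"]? 27017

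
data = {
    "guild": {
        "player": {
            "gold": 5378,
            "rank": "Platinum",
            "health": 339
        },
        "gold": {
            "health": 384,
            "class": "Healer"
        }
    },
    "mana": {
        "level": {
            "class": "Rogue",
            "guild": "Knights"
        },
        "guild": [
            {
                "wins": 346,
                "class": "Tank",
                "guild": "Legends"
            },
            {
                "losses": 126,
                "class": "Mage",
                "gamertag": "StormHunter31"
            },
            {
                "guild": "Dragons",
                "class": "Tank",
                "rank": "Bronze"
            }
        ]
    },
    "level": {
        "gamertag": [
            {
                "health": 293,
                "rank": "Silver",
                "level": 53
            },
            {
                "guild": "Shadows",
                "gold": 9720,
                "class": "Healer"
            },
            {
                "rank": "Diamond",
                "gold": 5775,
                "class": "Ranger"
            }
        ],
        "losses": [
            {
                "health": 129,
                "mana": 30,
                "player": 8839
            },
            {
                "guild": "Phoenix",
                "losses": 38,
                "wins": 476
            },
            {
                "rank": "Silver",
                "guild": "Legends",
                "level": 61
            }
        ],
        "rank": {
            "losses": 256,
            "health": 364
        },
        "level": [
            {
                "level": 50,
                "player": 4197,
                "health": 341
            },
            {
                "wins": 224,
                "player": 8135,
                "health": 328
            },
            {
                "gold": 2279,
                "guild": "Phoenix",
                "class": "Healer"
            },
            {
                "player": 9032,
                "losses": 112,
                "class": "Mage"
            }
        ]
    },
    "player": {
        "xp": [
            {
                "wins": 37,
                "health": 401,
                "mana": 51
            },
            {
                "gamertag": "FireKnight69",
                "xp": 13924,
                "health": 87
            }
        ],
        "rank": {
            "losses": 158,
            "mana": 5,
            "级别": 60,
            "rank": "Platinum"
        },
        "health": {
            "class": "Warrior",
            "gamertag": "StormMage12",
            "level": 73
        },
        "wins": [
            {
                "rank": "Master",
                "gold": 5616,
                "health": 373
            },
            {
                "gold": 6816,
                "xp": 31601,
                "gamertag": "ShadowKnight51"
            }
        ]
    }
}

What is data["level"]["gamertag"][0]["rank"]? "Silver"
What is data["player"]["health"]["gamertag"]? "StormMage12"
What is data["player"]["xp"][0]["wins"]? 37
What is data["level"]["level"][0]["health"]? 341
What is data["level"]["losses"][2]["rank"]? "Silver"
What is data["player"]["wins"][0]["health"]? 373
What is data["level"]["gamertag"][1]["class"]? "Healer"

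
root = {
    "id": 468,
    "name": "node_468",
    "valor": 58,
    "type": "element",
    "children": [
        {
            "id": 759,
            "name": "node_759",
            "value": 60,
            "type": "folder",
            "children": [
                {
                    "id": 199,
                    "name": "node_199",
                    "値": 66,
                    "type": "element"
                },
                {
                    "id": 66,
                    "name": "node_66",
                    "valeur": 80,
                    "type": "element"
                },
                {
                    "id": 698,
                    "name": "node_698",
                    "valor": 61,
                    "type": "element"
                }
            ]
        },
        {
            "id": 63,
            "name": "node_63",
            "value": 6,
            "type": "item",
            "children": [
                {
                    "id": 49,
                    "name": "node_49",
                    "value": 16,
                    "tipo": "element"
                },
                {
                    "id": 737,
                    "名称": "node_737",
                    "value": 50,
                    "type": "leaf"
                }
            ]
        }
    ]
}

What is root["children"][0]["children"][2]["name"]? "node_698"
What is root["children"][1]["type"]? "item"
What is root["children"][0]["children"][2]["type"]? "element"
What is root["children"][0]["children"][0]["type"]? "element"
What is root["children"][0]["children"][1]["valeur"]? 80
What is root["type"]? "element"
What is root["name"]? "node_468"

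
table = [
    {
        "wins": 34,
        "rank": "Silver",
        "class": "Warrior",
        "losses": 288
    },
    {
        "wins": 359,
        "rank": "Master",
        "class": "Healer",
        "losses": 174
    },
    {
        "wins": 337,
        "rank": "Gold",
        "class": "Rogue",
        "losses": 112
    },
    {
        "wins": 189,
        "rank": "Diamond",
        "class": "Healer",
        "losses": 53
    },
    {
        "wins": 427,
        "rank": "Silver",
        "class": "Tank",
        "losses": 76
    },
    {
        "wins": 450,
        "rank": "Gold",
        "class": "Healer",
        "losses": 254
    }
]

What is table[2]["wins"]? 337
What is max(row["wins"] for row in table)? 450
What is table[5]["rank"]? "Gold"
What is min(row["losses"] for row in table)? 53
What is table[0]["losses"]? 288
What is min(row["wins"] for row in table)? 34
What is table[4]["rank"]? "Silver"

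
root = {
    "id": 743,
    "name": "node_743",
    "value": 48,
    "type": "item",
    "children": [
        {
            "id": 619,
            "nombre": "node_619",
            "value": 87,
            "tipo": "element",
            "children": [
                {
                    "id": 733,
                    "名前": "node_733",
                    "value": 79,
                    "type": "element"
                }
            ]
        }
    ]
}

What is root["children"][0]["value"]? 87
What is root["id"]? 743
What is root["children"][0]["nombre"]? "node_619"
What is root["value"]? 48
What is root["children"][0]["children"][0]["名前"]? "node_733"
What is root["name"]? "node_743"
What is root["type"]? "item"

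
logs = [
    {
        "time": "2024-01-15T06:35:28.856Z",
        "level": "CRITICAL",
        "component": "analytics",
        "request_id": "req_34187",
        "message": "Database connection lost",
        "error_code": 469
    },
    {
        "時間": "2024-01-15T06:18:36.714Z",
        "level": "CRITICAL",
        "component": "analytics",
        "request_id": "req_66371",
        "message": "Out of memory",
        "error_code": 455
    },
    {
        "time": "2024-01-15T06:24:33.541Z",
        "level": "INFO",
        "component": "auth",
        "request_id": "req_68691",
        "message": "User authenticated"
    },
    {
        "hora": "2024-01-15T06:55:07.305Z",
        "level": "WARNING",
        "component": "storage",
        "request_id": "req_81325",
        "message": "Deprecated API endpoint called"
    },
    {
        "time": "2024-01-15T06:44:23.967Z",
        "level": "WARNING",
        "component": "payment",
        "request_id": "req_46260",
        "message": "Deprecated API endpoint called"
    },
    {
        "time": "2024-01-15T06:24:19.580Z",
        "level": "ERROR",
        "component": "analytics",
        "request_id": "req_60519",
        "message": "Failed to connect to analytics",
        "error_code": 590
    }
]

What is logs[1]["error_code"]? 455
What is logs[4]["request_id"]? "req_46260"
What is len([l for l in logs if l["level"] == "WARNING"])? 2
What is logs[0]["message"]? "Database connection lost"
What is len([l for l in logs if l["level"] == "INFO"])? 1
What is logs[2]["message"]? "User authenticated"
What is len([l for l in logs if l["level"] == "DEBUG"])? 0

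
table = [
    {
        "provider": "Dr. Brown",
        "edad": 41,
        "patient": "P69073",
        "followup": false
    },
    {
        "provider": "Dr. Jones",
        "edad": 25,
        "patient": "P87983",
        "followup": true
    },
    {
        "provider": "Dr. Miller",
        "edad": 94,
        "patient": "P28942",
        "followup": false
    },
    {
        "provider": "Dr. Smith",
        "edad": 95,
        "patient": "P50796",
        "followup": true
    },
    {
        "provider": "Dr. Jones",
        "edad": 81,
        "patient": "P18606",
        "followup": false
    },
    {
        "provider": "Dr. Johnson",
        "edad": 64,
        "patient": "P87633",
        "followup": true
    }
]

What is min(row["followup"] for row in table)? False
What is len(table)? 6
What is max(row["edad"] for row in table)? 95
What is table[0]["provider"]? "Dr. Brown"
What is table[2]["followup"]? False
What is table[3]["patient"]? "P50796"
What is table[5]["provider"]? "Dr. Johnson"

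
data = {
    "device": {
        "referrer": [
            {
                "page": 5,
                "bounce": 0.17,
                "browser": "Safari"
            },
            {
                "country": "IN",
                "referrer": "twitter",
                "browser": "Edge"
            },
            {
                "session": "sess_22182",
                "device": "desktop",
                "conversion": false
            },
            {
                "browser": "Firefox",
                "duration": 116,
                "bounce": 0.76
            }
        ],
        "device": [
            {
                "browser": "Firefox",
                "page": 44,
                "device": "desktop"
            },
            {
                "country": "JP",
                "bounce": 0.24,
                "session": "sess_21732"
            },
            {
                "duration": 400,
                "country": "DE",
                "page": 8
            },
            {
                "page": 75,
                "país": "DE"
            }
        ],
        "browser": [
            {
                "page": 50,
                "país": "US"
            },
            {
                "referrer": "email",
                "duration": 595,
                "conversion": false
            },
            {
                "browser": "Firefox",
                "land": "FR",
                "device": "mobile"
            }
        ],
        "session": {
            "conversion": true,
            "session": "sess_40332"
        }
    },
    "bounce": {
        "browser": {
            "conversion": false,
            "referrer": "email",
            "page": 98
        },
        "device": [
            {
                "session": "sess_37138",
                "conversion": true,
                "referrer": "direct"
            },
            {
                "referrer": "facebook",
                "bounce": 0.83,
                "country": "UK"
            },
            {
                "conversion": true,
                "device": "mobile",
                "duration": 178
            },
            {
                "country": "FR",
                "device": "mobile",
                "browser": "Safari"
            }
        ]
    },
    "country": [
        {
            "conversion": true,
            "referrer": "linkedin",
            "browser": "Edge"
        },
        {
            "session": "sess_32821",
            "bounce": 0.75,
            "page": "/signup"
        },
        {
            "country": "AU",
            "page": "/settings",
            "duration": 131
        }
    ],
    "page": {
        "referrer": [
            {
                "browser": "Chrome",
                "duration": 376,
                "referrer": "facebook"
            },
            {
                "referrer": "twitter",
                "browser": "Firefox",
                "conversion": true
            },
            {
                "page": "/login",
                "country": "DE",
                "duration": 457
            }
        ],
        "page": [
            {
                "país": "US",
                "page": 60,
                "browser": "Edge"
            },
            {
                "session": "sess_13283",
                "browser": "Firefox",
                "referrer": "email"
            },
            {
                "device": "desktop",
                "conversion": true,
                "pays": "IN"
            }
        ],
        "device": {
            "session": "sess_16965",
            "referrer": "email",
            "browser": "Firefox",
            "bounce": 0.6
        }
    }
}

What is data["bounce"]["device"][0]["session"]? "sess_37138"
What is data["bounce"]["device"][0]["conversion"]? True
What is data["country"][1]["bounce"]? 0.75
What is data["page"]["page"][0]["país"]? "US"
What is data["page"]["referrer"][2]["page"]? "/login"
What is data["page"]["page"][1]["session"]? "sess_13283"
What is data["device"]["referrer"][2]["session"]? "sess_22182"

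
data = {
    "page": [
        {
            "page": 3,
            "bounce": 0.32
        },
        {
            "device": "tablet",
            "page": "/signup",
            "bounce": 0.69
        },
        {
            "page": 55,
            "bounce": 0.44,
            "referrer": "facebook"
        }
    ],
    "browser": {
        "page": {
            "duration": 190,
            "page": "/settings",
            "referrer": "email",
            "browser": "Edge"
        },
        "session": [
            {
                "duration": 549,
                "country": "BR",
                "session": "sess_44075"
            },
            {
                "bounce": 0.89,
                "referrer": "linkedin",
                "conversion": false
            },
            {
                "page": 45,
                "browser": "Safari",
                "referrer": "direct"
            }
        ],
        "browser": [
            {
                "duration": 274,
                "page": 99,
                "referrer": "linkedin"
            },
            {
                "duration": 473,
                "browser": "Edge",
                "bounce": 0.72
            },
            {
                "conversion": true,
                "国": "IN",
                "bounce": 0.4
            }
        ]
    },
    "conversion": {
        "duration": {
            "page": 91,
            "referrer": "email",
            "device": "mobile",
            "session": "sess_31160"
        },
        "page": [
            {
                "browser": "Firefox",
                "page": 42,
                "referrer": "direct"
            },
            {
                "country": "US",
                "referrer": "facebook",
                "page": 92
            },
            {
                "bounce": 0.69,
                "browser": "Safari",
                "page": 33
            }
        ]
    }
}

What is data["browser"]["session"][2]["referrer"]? "direct"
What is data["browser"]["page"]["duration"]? 190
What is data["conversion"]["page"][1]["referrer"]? "facebook"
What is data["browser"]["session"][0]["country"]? "BR"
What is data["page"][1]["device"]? "tablet"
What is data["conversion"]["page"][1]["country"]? "US"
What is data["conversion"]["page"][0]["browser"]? "Firefox"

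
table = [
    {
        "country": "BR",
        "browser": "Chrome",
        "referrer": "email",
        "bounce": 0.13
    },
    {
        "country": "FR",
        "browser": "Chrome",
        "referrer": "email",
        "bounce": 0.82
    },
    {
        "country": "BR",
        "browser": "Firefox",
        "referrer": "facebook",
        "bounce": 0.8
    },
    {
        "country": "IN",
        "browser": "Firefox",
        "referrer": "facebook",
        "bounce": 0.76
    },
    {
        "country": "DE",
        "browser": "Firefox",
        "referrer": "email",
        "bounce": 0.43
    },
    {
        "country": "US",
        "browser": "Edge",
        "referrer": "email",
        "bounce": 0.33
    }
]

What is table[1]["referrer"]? "email"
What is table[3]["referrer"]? "facebook"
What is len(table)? 6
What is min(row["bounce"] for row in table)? 0.13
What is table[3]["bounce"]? 0.76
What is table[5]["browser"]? "Edge"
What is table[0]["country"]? "BR"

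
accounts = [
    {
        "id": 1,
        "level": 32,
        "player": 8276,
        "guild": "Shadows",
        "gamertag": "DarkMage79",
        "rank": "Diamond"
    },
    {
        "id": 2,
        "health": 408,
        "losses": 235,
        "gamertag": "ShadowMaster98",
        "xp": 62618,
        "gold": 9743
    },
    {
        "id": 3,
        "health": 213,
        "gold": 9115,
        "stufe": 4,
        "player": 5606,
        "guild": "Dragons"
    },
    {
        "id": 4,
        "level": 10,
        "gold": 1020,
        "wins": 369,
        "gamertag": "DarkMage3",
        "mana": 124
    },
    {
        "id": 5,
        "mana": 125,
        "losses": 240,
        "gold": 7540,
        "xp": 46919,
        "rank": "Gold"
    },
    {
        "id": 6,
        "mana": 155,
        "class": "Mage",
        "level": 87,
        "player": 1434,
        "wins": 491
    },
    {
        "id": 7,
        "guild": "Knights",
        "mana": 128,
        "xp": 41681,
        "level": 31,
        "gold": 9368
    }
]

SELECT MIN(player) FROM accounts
1434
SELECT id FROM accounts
[1, 2, 3, 4, 5, 6, 7]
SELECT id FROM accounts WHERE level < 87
[1, 4, 7]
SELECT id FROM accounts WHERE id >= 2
[2, 3, 4, 5, 6, 7]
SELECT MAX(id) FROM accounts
7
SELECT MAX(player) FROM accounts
8276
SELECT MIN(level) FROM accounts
10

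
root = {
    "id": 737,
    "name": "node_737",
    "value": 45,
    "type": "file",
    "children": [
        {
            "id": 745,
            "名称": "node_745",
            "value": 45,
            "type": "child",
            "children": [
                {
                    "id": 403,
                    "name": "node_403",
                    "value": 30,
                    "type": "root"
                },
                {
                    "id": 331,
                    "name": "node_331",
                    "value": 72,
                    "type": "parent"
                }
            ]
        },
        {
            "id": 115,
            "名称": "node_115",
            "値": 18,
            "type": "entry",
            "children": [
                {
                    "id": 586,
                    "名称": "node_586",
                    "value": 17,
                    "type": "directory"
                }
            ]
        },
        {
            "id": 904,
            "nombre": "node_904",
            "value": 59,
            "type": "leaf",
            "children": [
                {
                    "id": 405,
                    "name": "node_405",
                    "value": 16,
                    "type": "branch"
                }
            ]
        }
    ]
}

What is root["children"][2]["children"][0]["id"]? 405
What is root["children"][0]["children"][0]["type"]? "root"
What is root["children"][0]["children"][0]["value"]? 30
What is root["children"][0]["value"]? 45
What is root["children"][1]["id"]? 115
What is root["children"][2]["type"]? "leaf"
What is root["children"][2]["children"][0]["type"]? "branch"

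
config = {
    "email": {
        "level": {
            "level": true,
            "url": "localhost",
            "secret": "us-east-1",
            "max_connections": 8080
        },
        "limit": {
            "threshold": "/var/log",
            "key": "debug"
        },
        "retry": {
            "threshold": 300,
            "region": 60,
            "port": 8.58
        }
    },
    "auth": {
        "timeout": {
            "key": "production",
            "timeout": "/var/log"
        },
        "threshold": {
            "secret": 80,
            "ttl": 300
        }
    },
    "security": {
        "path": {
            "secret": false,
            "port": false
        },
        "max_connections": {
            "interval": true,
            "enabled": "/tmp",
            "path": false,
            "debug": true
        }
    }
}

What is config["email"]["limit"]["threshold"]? "/var/log"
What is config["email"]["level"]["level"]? True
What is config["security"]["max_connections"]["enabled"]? "/tmp"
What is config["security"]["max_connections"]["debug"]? True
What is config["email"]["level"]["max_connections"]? 8080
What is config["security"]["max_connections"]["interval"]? True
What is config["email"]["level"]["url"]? "localhost"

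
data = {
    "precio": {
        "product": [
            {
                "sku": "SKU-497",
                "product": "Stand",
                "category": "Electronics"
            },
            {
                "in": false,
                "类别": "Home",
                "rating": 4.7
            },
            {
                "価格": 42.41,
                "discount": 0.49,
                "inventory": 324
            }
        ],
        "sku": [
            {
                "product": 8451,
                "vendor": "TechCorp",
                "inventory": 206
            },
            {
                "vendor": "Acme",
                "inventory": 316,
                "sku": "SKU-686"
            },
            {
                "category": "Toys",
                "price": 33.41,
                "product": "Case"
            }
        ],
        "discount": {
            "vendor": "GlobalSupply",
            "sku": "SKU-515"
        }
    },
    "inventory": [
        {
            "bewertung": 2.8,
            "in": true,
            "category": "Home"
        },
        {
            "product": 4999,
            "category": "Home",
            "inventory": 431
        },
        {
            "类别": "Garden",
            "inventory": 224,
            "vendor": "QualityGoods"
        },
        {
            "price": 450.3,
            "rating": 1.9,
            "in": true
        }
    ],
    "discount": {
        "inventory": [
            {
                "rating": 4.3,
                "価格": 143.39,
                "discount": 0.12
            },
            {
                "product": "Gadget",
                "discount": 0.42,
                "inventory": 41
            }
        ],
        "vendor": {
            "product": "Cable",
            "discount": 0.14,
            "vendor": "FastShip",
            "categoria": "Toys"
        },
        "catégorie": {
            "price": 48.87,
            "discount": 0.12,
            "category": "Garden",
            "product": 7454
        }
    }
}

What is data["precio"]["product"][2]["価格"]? 42.41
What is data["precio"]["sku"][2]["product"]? "Case"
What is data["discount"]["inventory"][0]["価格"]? 143.39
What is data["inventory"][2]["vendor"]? "QualityGoods"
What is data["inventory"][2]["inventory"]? 224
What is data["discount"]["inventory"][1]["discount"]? 0.42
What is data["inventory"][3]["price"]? 450.3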